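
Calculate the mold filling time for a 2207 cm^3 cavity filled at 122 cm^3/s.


Formula: t_fill = V_mold / Q_flow
t = 2207 cm^3 / 122 cm^3/s = 18.0902 s

Answer: 18.0902 s


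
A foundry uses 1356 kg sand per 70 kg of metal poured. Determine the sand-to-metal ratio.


Formula: Sand-to-Metal Ratio = W_sand / W_metal
Ratio = 1356 kg / 70 kg = 19.3714


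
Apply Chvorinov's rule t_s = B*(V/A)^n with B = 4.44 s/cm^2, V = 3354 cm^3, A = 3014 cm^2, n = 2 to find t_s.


Formula: t_s = B * (V/A)^n  (Chvorinov's rule, n=2)
Modulus M = V/A = 3354/3014 = 1.112807 cm
M^2 = 1.112807^2 = 1.238339 cm^2
t_s = 4.44 * 1.238339 = 5.4982 s

Answer: 5.4982 s


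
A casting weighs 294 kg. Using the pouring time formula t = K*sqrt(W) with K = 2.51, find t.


Formula: t = K * sqrt(W)
sqrt(W) = sqrt(294) = 17.14643
t = 2.51 * 17.14643 = 43.0375 s

Answer: 43.0375 s


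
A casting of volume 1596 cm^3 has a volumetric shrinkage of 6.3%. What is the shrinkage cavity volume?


Formula: V_shrink = V_casting * shrinkage_pct / 100
V_shrink = 1596 cm^3 * 6.3 / 100 = 100.5480 cm^3

100.5480 cm^3


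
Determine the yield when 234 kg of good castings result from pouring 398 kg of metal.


Formula: Casting Yield = (W_good / W_total) * 100
Yield = (234 kg / 398 kg) * 100 = 58.7940%

Answer: 58.7940%


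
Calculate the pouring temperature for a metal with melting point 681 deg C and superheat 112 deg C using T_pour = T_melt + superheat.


Formula: T_pour = T_melt + Superheat
T_pour = 681 + 112 = 793 deg C

Answer: 793 deg C


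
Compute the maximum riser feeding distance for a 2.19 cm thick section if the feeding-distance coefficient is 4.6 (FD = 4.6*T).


Formula: FD = 4.6 * T  (riser feeding-distance rule)
FD = 4.6 * 2.19 cm = 10.0740 cm

Answer: 10.0740 cm


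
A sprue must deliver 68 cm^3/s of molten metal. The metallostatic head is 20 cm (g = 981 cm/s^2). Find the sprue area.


Formula: v = sqrt(2*g*h), A = Q/v
Velocity: v = sqrt(2 * 981 * 20) = sqrt(39240) = 198.0909 cm/s
Sprue area: A = Q / v = 68 / 198.0909 = 0.3433 cm^2


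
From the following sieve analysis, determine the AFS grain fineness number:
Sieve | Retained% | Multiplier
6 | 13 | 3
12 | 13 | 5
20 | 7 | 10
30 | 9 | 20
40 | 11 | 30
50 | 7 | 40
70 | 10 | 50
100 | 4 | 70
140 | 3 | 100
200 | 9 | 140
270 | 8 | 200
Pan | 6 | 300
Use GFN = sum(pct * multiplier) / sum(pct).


Formula: GFN = sum(pct * multiplier) / sum(pct)
sum(pct * multiplier) = 6704
sum(pct) = 100
GFN = 6704 / 100 = 67.04

Final answer: 67.04


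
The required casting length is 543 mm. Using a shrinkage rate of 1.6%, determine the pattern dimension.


Formula: L_pattern = L_casting * (1 + shrinkage_rate/100)
Shrinkage factor = 1 + 1.6/100 = 1.016
L_pattern = 543 mm * 1.016 = 551.6880 mm

Final answer: 551.6880 mm


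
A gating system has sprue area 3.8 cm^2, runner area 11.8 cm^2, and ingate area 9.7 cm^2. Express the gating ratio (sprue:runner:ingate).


Sprue:Runner:Ingate = 1 : 11.8/3.8 : 9.7/3.8 = 1:3.11:2.55

Answer: 1:3.11:2.55


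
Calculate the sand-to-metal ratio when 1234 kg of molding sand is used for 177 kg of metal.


Formula: Sand-to-Metal Ratio = W_sand / W_metal
Ratio = 1234 kg / 177 kg = 6.9718

Answer: 6.9718


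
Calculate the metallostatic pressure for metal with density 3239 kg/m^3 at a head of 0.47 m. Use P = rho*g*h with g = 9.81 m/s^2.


Formula: P = rho * g * h
rho * g = 3239 * 9.81 = 31774.59 N/m^3
P = 31774.59 * 0.47 = 14934.0573 Pa

Answer: 14934.0573 Pa


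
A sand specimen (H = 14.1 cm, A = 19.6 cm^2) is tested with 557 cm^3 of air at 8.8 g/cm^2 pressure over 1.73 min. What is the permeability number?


Formula: Permeability Number P = (V * H) / (p * A * t)
Numerator: V * H = 557 * 14.1 = 7853.7
Denominator: p * A * t = 8.8 * 19.6 * 1.73 = 298.3904
P = 7853.7 / 298.3904 = 26.3202

Answer: 26.3202


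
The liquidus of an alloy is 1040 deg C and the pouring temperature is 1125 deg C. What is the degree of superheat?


Formula: Superheat = T_pour - T_melt
Superheat = 1125 - 1040 = 85 deg C

Answer: 85 deg C


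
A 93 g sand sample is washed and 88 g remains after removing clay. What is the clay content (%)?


Formula: Clay% = (W_total - W_washed) / W_total * 100
Clay mass = 93 - 88 = 5 g
Clay% = 5 / 93 * 100 = 5.3763%

5.3763%


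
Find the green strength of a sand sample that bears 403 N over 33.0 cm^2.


Formula: Compressive Strength = Force / Area
Strength = 403 N / 33.0 cm^2 = 12.2121 N/cm^2

Answer: 12.2121 N/cm^2


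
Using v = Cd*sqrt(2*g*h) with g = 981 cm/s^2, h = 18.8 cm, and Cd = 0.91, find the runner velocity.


Formula: v = Cd * sqrt(2 * g * h)  (Torricelli with discharge coefficient)
2*g*h = 2 * 981 * 18.8 = 36885.6 cm^2/s^2
sqrt(36885.6) = 192.05624 cm/s
v = 0.91 * 192.05624 = 174.7712 cm/s

174.7712 cm/s


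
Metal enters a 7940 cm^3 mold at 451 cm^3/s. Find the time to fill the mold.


Formula: t_fill = V_mold / Q_flow
t = 7940 cm^3 / 451 cm^3/s = 17.6053 s


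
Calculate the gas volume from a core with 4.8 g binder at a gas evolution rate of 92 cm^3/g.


Formula: V_gas = W_binder * gas_evolution_rate
V = 4.8 g * 92 cm^3/g = 441.6000 cm^3

441.6000 cm^3


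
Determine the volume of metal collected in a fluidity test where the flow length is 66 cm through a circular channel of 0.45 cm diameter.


Formula: V = pi * (d/2)^2 * L  (cylinder volume)
Radius = 0.45/2 = 0.225 cm
V = pi * 0.225^2 * 66 = 10.4968 cm^3

10.4968 cm^3


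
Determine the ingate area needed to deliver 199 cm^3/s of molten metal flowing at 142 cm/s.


Formula: A_ingate = Q / v  (continuity equation)
A = 199 cm^3/s / 142 cm/s = 1.4014 cm^2

Answer: 1.4014 cm^2


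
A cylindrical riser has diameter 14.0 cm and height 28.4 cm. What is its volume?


Formula: V = pi * (D/2)^2 * H  (cylinder volume)
Radius = D/2 = 14.0/2 = 7.0 cm
V = pi * 7.0^2 * 28.4 = 4371.8403 cm^3

Answer: 4371.8403 cm^3


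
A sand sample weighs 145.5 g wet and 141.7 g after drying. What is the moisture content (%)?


Formula: MC = (W_wet - W_dry) / W_wet * 100
Water mass = 145.5 - 141.7 = 3.8 g
MC = 3.8 / 145.5 * 100 = 2.6117%


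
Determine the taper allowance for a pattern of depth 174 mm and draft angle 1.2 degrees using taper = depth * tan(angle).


Formula: taper = depth * tan(draft_angle)
tan(1.2 deg) = 0.0209470
taper = 174 mm * 0.0209470 = 3.6448 mm

3.6448 mm


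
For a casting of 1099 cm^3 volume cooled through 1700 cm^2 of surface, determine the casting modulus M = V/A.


Formula: Casting Modulus M = V / A
M = 1099 cm^3 / 1700 cm^2 = 0.6465 cm

Answer: 0.6465 cm


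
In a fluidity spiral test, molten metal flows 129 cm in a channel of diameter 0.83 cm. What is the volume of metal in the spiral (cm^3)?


Formula: V = pi * (d/2)^2 * L  (cylinder volume)
Radius = 0.83/2 = 0.415 cm
V = pi * 0.415^2 * 129 = 69.7968 cm^3

Final answer: 69.7968 cm^3


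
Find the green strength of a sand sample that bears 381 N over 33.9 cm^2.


Formula: Compressive Strength = Force / Area
Strength = 381 N / 33.9 cm^2 = 11.2389 N/cm^2


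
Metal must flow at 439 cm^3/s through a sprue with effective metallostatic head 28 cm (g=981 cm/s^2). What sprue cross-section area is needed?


Formula: v = sqrt(2*g*h), A = Q/v
Velocity: v = sqrt(2 * 981 * 28) = sqrt(54936) = 234.3843 cm/s
Sprue area: A = Q / v = 439 / 234.3843 = 1.8730 cm^2

Answer: 1.8730 cm^2


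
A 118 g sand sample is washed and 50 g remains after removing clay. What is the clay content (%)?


Formula: Clay% = (W_total - W_washed) / W_total * 100
Clay mass = 118 - 50 = 68 g
Clay% = 68 / 118 * 100 = 57.6271%


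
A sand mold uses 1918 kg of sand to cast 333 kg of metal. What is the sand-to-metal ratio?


Formula: Sand-to-Metal Ratio = W_sand / W_metal
Ratio = 1918 kg / 333 kg = 5.7598

Final answer: 5.7598


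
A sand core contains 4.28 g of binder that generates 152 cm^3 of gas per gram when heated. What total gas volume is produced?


Formula: V_gas = W_binder * gas_evolution_rate
V = 4.28 g * 152 cm^3/g = 650.5600 cm^3

Final answer: 650.5600 cm^3


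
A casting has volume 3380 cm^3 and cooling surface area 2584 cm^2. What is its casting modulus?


Formula: Casting Modulus M = V / A
M = 3380 cm^3 / 2584 cm^2 = 1.3080 cm

1.3080 cm


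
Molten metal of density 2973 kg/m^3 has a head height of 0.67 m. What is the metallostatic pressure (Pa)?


Formula: P = rho * g * h
rho * g = 2973 * 9.81 = 29165.13 N/m^3
P = 29165.13 * 0.67 = 19540.6371 Pa


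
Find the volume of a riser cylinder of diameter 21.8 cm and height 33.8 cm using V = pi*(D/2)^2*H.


Formula: V = pi * (D/2)^2 * H  (cylinder volume)
Radius = D/2 = 21.8/2 = 10.9 cm
V = pi * 10.9^2 * 33.8 = 12615.9387 cm^3

12615.9387 cm^3


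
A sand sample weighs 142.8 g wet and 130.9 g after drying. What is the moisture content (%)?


Formula: MC = (W_wet - W_dry) / W_wet * 100
Water mass = 142.8 - 130.9 = 11.9 g
MC = 11.9 / 142.8 * 100 = 8.3333%

8.3333%


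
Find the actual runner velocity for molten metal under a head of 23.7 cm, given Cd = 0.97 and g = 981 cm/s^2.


Formula: v = Cd * sqrt(2 * g * h)  (Torricelli with discharge coefficient)
2*g*h = 2 * 981 * 23.7 = 46499.4 cm^2/s^2
sqrt(46499.4) = 215.63720 cm/s
v = 0.97 * 215.63720 = 209.1681 cm/s


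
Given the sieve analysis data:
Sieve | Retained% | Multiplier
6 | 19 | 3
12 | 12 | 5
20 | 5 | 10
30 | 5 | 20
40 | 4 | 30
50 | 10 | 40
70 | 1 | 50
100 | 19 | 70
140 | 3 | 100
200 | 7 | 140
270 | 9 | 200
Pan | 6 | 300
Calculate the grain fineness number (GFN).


Formula: GFN = sum(pct * multiplier) / sum(pct)
sum(pct * multiplier) = 7047
sum(pct) = 100
GFN = 7047 / 100 = 70.47

Final answer: 70.47


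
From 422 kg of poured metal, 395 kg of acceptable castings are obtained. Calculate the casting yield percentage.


Formula: Casting Yield = (W_good / W_total) * 100
Yield = (395 kg / 422 kg) * 100 = 93.6019%

Answer: 93.6019%


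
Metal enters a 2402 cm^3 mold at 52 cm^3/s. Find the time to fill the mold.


Formula: t_fill = V_mold / Q_flow
t = 2402 cm^3 / 52 cm^3/s = 46.1923 s

Final answer: 46.1923 s


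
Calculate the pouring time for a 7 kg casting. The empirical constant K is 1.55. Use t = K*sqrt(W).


Formula: t = K * sqrt(W)
sqrt(W) = sqrt(7) = 2.64575
t = 1.55 * 2.64575 = 4.1009 s

Final answer: 4.1009 s


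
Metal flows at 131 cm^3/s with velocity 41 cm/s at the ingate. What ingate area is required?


Formula: A_ingate = Q / v  (continuity equation)
A = 131 cm^3/s / 41 cm/s = 3.1951 cm^2

Answer: 3.1951 cm^2


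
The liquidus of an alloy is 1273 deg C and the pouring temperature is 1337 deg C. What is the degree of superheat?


Formula: Superheat = T_pour - T_melt
Superheat = 1337 - 1273 = 64 deg C

Answer: 64 deg C


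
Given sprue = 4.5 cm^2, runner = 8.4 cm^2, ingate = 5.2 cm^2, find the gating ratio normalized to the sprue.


Sprue:Runner:Ingate = 1 : 8.4/4.5 : 5.2/4.5 = 1:1.87:1.16

Answer: 1:1.87:1.16


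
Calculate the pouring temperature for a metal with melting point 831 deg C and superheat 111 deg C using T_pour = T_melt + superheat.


Formula: T_pour = T_melt + Superheat
T_pour = 831 + 111 = 942 deg C

942 deg C


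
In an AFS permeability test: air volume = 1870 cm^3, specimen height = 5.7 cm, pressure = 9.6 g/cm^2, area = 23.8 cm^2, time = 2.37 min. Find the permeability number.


Formula: Permeability Number P = (V * H) / (p * A * t)
Numerator: V * H = 1870 * 5.7 = 10659.0
Denominator: p * A * t = 9.6 * 23.8 * 2.37 = 541.4976
P = 10659.0 / 541.4976 = 19.6843

Final answer: 19.6843


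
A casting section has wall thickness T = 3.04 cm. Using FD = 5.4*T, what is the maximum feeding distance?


Formula: FD = 5.4 * T  (riser feeding-distance rule)
FD = 5.4 * 3.04 cm = 16.4160 cm


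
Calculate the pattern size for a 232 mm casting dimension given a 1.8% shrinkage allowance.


Formula: L_pattern = L_casting * (1 + shrinkage_rate/100)
Shrinkage factor = 1 + 1.8/100 = 1.018
L_pattern = 232 mm * 1.018 = 236.1760 mm

Final answer: 236.1760 mm


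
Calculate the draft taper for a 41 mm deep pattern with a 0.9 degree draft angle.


Formula: taper = depth * tan(draft_angle)
tan(0.9 deg) = 0.0157093
taper = 41 mm * 0.0157093 = 0.6441 mm

0.6441 mm


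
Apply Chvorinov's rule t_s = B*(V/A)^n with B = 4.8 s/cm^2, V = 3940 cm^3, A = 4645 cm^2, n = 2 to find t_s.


Formula: t_s = B * (V/A)^n  (Chvorinov's rule, n=2)
Modulus M = V/A = 3940/4645 = 0.848224 cm
M^2 = 0.848224^2 = 0.719484 cm^2
t_s = 4.8 * 0.719484 = 3.4535 s

Final answer: 3.4535 s


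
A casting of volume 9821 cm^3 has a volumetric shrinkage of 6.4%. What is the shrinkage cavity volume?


Formula: V_shrink = V_casting * shrinkage_pct / 100
V_shrink = 9821 cm^3 * 6.4 / 100 = 628.5440 cm^3

628.5440 cm^3


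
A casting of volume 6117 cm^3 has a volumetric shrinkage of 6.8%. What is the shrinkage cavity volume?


Formula: V_shrink = V_casting * shrinkage_pct / 100
V_shrink = 6117 cm^3 * 6.8 / 100 = 415.9560 cm^3

Final answer: 415.9560 cm^3


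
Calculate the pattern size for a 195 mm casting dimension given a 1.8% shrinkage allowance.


Formula: L_pattern = L_casting * (1 + shrinkage_rate/100)
Shrinkage factor = 1 + 1.8/100 = 1.018
L_pattern = 195 mm * 1.018 = 198.5100 mm


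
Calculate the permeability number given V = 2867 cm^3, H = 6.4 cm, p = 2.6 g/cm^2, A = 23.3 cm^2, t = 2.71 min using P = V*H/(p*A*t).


Formula: Permeability Number P = (V * H) / (p * A * t)
Numerator: V * H = 2867 * 6.4 = 18348.8
Denominator: p * A * t = 2.6 * 23.3 * 2.71 = 164.1718
P = 18348.8 / 164.1718 = 111.7658

Final answer: 111.7658


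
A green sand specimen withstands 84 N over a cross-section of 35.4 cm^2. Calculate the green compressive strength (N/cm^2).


Formula: Compressive Strength = Force / Area
Strength = 84 N / 35.4 cm^2 = 2.3729 N/cm^2

Final answer: 2.3729 N/cm^2


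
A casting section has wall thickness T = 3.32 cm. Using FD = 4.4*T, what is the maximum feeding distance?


Formula: FD = 4.4 * T  (riser feeding-distance rule)
FD = 4.4 * 3.32 cm = 14.6080 cm

14.6080 cm


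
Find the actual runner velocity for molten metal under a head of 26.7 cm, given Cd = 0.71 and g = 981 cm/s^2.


Formula: v = Cd * sqrt(2 * g * h)  (Torricelli with discharge coefficient)
2*g*h = 2 * 981 * 26.7 = 52385.4 cm^2/s^2
sqrt(52385.4) = 228.87857 cm/s
v = 0.71 * 228.87857 = 162.5038 cm/s

Final answer: 162.5038 cm/s


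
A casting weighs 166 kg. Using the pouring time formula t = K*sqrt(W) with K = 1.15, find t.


Formula: t = K * sqrt(W)
sqrt(W) = sqrt(166) = 12.88410
t = 1.15 * 12.88410 = 14.8167 s

Final answer: 14.8167 s


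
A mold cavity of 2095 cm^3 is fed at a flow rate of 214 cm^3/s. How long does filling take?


Formula: t_fill = V_mold / Q_flow
t = 2095 cm^3 / 214 cm^3/s = 9.7897 s

Answer: 9.7897 s


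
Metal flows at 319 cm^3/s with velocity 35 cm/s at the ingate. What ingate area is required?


Formula: A_ingate = Q / v  (continuity equation)
A = 319 cm^3/s / 35 cm/s = 9.1143 cm^2

Answer: 9.1143 cm^2


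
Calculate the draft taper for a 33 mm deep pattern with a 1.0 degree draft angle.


Formula: taper = depth * tan(draft_angle)
tan(1.0 deg) = 0.0174551
taper = 33 mm * 0.0174551 = 0.5760 mm


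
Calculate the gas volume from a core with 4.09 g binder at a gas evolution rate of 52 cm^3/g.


Formula: V_gas = W_binder * gas_evolution_rate
V = 4.09 g * 52 cm^3/g = 212.6800 cm^3

Final answer: 212.6800 cm^3


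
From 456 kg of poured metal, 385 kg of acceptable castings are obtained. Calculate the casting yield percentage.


Formula: Casting Yield = (W_good / W_total) * 100
Yield = (385 kg / 456 kg) * 100 = 84.4298%

84.4298%


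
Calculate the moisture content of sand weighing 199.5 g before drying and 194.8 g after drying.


Formula: MC = (W_wet - W_dry) / W_wet * 100
Water mass = 199.5 - 194.8 = 4.7 g
MC = 4.7 / 199.5 * 100 = 2.3559%

2.3559%


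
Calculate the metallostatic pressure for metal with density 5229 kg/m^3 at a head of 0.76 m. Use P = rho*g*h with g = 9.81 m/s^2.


Formula: P = rho * g * h
rho * g = 5229 * 9.81 = 51296.49 N/m^3
P = 51296.49 * 0.76 = 38985.3324 Pa

38985.3324 Pa


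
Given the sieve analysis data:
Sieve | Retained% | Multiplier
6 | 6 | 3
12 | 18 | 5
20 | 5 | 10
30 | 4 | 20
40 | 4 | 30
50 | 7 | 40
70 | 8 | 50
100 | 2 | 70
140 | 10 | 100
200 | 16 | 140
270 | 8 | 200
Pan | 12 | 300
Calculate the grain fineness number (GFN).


Formula: GFN = sum(pct * multiplier) / sum(pct)
sum(pct * multiplier) = 9618
sum(pct) = 100
GFN = 9618 / 100 = 96.18


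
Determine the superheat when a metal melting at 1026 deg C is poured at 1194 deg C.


Formula: Superheat = T_pour - T_melt
Superheat = 1194 - 1026 = 168 deg C

Final answer: 168 deg C


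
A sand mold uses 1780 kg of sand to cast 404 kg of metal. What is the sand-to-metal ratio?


Formula: Sand-to-Metal Ratio = W_sand / W_metal
Ratio = 1780 kg / 404 kg = 4.4059


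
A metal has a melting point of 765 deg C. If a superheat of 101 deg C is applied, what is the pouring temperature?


Formula: T_pour = T_melt + Superheat
T_pour = 765 + 101 = 866 deg C

Final answer: 866 deg C


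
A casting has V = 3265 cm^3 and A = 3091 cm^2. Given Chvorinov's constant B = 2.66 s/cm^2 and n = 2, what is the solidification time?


Formula: t_s = B * (V/A)^n  (Chvorinov's rule, n=2)
Modulus M = V/A = 3265/3091 = 1.056292 cm
M^2 = 1.056292^2 = 1.115753 cm^2
t_s = 2.66 * 1.115753 = 2.9679 s


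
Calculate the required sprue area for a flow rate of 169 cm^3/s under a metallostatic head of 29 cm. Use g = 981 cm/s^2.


Formula: v = sqrt(2*g*h), A = Q/v
Velocity: v = sqrt(2 * 981 * 29) = sqrt(56898) = 238.5330 cm/s
Sprue area: A = Q / v = 169 / 238.5330 = 0.7085 cm^2

Final answer: 0.7085 cm^2


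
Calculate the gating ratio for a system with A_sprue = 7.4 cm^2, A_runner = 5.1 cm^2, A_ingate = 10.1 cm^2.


Sprue:Runner:Ingate = 1 : 5.1/7.4 : 10.1/7.4 = 1:0.69:1.36

Answer: 1:0.69:1.36


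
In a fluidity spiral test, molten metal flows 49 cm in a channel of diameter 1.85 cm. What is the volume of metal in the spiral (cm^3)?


Formula: V = pi * (d/2)^2 * L  (cylinder volume)
Radius = 1.85/2 = 0.925 cm
V = pi * 0.925^2 * 49 = 131.7132 cm^3


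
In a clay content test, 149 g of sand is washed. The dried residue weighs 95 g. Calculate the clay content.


Formula: Clay% = (W_total - W_washed) / W_total * 100
Clay mass = 149 - 95 = 54 g
Clay% = 54 / 149 * 100 = 36.2416%

36.2416%


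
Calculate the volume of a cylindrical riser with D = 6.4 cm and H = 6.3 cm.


Formula: V = pi * (D/2)^2 * H  (cylinder volume)
Radius = D/2 = 6.4/2 = 3.2 cm
V = pi * 3.2^2 * 6.3 = 202.6704 cm^3

Answer: 202.6704 cm^3


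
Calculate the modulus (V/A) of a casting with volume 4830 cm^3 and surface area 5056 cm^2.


Formula: Casting Modulus M = V / A
M = 4830 cm^3 / 5056 cm^2 = 0.9553 cm

0.9553 cm


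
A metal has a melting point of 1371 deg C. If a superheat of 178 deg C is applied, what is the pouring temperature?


Formula: T_pour = T_melt + Superheat
T_pour = 1371 + 178 = 1549 deg C

Answer: 1549 deg C


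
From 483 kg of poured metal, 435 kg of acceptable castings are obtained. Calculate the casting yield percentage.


Formula: Casting Yield = (W_good / W_total) * 100
Yield = (435 kg / 483 kg) * 100 = 90.0621%

Answer: 90.0621%


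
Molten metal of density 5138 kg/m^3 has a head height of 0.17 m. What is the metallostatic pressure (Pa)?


Formula: P = rho * g * h
rho * g = 5138 * 9.81 = 50403.78 N/m^3
P = 50403.78 * 0.17 = 8568.6426 Pa

8568.6426 Pa


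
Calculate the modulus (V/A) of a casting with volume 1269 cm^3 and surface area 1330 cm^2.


Formula: Casting Modulus M = V / A
M = 1269 cm^3 / 1330 cm^2 = 0.9541 cm

0.9541 cm


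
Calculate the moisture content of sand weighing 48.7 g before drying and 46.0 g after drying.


Formula: MC = (W_wet - W_dry) / W_wet * 100
Water mass = 48.7 - 46.0 = 2.7 g
MC = 2.7 / 48.7 * 100 = 5.5441%

Answer: 5.5441%


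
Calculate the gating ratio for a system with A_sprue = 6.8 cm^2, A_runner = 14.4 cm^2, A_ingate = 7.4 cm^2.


Sprue:Runner:Ingate = 1 : 14.4/6.8 : 7.4/6.8 = 1:2.12:1.09

1:2.12:1.09


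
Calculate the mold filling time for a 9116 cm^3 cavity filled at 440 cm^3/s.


Formula: t_fill = V_mold / Q_flow
t = 9116 cm^3 / 440 cm^3/s = 20.7182 s

Answer: 20.7182 s


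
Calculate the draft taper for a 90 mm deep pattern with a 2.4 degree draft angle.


Formula: taper = depth * tan(draft_angle)
tan(2.4 deg) = 0.0419124
taper = 90 mm * 0.0419124 = 3.7721 mm

Answer: 3.7721 mm


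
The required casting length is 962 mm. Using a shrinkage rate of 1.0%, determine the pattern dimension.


Formula: L_pattern = L_casting * (1 + shrinkage_rate/100)
Shrinkage factor = 1 + 1.0/100 = 1.01
L_pattern = 962 mm * 1.01 = 971.6200 mm

Final answer: 971.6200 mm


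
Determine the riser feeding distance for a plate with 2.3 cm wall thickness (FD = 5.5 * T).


Formula: FD = 5.5 * T  (riser feeding-distance rule)
FD = 5.5 * 2.3 cm = 12.6500 cm

Final answer: 12.6500 cm


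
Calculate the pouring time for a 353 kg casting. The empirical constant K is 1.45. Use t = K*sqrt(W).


Formula: t = K * sqrt(W)
sqrt(W) = sqrt(353) = 18.78829
t = 1.45 * 18.78829 = 27.2430 s

27.2430 s


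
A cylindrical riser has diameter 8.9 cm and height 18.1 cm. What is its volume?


Formula: V = pi * (D/2)^2 * H  (cylinder volume)
Radius = D/2 = 8.9/2 = 4.45 cm
V = pi * 4.45^2 * 18.1 = 1126.0261 cm^3

1126.0261 cm^3


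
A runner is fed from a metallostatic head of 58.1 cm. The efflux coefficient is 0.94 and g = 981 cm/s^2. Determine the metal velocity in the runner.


Formula: v = Cd * sqrt(2 * g * h)  (Torricelli with discharge coefficient)
2*g*h = 2 * 981 * 58.1 = 113992.2 cm^2/s^2
sqrt(113992.2) = 337.62731 cm/s
v = 0.94 * 337.62731 = 317.3697 cm/s

Final answer: 317.3697 cm/s


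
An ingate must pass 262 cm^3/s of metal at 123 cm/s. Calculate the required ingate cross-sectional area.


Formula: A_ingate = Q / v  (continuity equation)
A = 262 cm^3/s / 123 cm/s = 2.1301 cm^2

2.1301 cm^2


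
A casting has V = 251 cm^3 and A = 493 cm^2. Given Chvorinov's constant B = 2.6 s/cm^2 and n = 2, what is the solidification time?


Formula: t_s = B * (V/A)^n  (Chvorinov's rule, n=2)
Modulus M = V/A = 251/493 = 0.509128 cm
M^2 = 0.509128^2 = 0.259211 cm^2
t_s = 2.6 * 0.259211 = 0.6739 s

0.6739 s


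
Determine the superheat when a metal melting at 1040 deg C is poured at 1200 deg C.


Formula: Superheat = T_pour - T_melt
Superheat = 1200 - 1040 = 160 deg C

160 deg C


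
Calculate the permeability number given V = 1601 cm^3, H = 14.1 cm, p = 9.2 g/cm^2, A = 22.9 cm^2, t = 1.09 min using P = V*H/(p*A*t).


Formula: Permeability Number P = (V * H) / (p * A * t)
Numerator: V * H = 1601 * 14.1 = 22574.1
Denominator: p * A * t = 9.2 * 22.9 * 1.09 = 229.6412
P = 22574.1 / 229.6412 = 98.3016


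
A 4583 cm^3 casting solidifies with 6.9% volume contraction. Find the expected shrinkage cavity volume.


Formula: V_shrink = V_casting * shrinkage_pct / 100
V_shrink = 4583 cm^3 * 6.9 / 100 = 316.2270 cm^3

316.2270 cm^3


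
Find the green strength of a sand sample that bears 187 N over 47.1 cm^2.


Formula: Compressive Strength = Force / Area
Strength = 187 N / 47.1 cm^2 = 3.9703 N/cm^2

Answer: 3.9703 N/cm^2


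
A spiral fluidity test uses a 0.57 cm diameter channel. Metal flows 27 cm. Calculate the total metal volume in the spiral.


Formula: V = pi * (d/2)^2 * L  (cylinder volume)
Radius = 0.57/2 = 0.285 cm
V = pi * 0.285^2 * 27 = 6.8897 cm^3


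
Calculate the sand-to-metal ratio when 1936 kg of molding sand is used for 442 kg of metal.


Formula: Sand-to-Metal Ratio = W_sand / W_metal
Ratio = 1936 kg / 442 kg = 4.3801

Answer: 4.3801


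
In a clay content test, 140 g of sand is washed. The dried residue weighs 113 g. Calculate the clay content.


Formula: Clay% = (W_total - W_washed) / W_total * 100
Clay mass = 140 - 113 = 27 g
Clay% = 27 / 140 * 100 = 19.2857%

Final answer: 19.2857%


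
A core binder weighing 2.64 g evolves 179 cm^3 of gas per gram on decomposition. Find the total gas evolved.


Formula: V_gas = W_binder * gas_evolution_rate
V = 2.64 g * 179 cm^3/g = 472.5600 cm^3

Answer: 472.5600 cm^3


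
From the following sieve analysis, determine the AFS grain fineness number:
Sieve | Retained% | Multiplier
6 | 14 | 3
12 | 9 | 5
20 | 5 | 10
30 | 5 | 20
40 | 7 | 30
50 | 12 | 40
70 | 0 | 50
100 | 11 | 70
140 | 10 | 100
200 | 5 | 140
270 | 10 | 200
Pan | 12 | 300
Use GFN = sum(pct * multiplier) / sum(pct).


Formula: GFN = sum(pct * multiplier) / sum(pct)
sum(pct * multiplier) = 8997
sum(pct) = 100
GFN = 8997 / 100 = 89.97

Answer: 89.97


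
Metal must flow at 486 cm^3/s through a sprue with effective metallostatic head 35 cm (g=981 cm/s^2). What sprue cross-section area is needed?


Formula: v = sqrt(2*g*h), A = Q/v
Velocity: v = sqrt(2 * 981 * 35) = sqrt(68670) = 262.0496 cm/s
Sprue area: A = Q / v = 486 / 262.0496 = 1.8546 cm^2

Answer: 1.8546 cm^2


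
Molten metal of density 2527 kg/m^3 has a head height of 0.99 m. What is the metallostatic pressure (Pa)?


Formula: P = rho * g * h
rho * g = 2527 * 9.81 = 24789.87 N/m^3
P = 24789.87 * 0.99 = 24541.9713 Pa

24541.9713 Pa


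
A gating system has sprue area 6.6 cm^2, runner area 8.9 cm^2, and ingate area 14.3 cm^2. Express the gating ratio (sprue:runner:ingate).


Sprue:Runner:Ingate = 1 : 8.9/6.6 : 14.3/6.6 = 1:1.35:2.17

1:1.35:2.17


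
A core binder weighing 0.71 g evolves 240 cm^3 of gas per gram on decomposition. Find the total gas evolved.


Formula: V_gas = W_binder * gas_evolution_rate
V = 0.71 g * 240 cm^3/g = 170.4000 cm^3

Answer: 170.4000 cm^3


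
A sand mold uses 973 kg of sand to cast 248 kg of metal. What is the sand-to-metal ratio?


Formula: Sand-to-Metal Ratio = W_sand / W_metal
Ratio = 973 kg / 248 kg = 3.9234


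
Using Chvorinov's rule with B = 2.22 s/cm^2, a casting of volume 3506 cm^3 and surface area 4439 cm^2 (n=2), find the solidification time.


Formula: t_s = B * (V/A)^n  (Chvorinov's rule, n=2)
Modulus M = V/A = 3506/4439 = 0.789818 cm
M^2 = 0.789818^2 = 0.623812 cm^2
t_s = 2.22 * 0.623812 = 1.3849 s


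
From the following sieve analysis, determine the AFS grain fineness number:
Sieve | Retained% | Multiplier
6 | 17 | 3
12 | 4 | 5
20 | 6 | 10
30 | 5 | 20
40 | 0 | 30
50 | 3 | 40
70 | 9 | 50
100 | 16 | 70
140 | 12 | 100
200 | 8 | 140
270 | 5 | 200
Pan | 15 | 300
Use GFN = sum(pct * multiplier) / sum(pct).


Formula: GFN = sum(pct * multiplier) / sum(pct)
sum(pct * multiplier) = 9741
sum(pct) = 100
GFN = 9741 / 100 = 97.41

97.41


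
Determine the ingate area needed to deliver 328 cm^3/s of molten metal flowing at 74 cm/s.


Formula: A_ingate = Q / v  (continuity equation)
A = 328 cm^3/s / 74 cm/s = 4.4324 cm^2

Answer: 4.4324 cm^2


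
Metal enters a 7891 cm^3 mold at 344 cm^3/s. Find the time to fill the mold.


Formula: t_fill = V_mold / Q_flow
t = 7891 cm^3 / 344 cm^3/s = 22.9390 s


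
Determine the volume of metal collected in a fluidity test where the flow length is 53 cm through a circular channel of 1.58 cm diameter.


Formula: V = pi * (d/2)^2 * L  (cylinder volume)
Radius = 1.58/2 = 0.79 cm
V = pi * 0.79^2 * 53 = 103.9154 cm^3

103.9154 cm^3


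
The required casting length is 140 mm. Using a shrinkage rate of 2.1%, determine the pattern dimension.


Formula: L_pattern = L_casting * (1 + shrinkage_rate/100)
Shrinkage factor = 1 + 2.1/100 = 1.021
L_pattern = 140 mm * 1.021 = 142.9400 mm

Final answer: 142.9400 mm


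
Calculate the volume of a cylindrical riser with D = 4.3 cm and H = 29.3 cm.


Formula: V = pi * (D/2)^2 * H  (cylinder volume)
Radius = D/2 = 4.3/2 = 2.15 cm
V = pi * 2.15^2 * 29.3 = 425.4950 cm^3

Answer: 425.4950 cm^3


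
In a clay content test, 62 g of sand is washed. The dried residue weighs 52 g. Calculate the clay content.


Formula: Clay% = (W_total - W_washed) / W_total * 100
Clay mass = 62 - 52 = 10 g
Clay% = 10 / 62 * 100 = 16.1290%

Answer: 16.1290%


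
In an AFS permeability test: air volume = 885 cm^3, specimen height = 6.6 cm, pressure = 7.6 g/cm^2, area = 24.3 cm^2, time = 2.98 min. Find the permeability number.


Formula: Permeability Number P = (V * H) / (p * A * t)
Numerator: V * H = 885 * 6.6 = 5841.0
Denominator: p * A * t = 7.6 * 24.3 * 2.98 = 550.3464
P = 5841.0 / 550.3464 = 10.6133

Answer: 10.6133


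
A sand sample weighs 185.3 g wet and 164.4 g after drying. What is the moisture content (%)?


Formula: MC = (W_wet - W_dry) / W_wet * 100
Water mass = 185.3 - 164.4 = 20.9 g
MC = 20.9 / 185.3 * 100 = 11.2790%

Answer: 11.2790%


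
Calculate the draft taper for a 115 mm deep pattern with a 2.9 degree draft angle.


Formula: taper = depth * tan(draft_angle)
tan(2.9 deg) = 0.0506578
taper = 115 mm * 0.0506578 = 5.8256 mm

5.8256 mm


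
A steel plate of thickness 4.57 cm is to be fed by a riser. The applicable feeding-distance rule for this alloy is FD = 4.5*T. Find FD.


Formula: FD = 4.5 * T  (riser feeding-distance rule)
FD = 4.5 * 4.57 cm = 20.5650 cm


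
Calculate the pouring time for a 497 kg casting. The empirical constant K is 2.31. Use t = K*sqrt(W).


Formula: t = K * sqrt(W)
sqrt(W) = sqrt(497) = 22.29350
t = 2.31 * 22.29350 = 51.4980 s


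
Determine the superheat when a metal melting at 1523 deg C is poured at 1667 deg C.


Formula: Superheat = T_pour - T_melt
Superheat = 1667 - 1523 = 144 deg C

Answer: 144 deg C


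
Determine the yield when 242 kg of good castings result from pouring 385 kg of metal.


Formula: Casting Yield = (W_good / W_total) * 100
Yield = (242 kg / 385 kg) * 100 = 62.8571%

62.8571%


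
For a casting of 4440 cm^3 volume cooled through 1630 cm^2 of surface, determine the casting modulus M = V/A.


Formula: Casting Modulus M = V / A
M = 4440 cm^3 / 1630 cm^2 = 2.7239 cm

2.7239 cm


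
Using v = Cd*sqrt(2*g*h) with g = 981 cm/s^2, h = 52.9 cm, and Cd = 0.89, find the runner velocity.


Formula: v = Cd * sqrt(2 * g * h)  (Torricelli with discharge coefficient)
2*g*h = 2 * 981 * 52.9 = 103789.8 cm^2/s^2
sqrt(103789.8) = 322.16424 cm/s
v = 0.89 * 322.16424 = 286.7262 cm/s

Answer: 286.7262 cm/s


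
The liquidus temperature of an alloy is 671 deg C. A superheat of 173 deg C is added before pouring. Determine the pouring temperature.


Formula: T_pour = T_melt + Superheat
T_pour = 671 + 173 = 844 deg C

844 deg C


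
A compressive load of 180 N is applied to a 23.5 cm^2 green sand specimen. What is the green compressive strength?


Formula: Compressive Strength = Force / Area
Strength = 180 N / 23.5 cm^2 = 7.6596 N/cm^2

Final answer: 7.6596 N/cm^2


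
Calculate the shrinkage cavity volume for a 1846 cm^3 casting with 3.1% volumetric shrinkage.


Formula: V_shrink = V_casting * shrinkage_pct / 100
V_shrink = 1846 cm^3 * 3.1 / 100 = 57.2260 cm^3

57.2260 cm^3


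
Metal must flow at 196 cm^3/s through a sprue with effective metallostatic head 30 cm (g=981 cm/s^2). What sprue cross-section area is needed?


Formula: v = sqrt(2*g*h), A = Q/v
Velocity: v = sqrt(2 * 981 * 30) = sqrt(58860) = 242.6108 cm/s
Sprue area: A = Q / v = 196 / 242.6108 = 0.8079 cm^2

Final answer: 0.8079 cm^2


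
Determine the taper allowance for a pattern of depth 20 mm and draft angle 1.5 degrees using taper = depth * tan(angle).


Formula: taper = depth * tan(draft_angle)
tan(1.5 deg) = 0.0261859
taper = 20 mm * 0.0261859 = 0.5237 mm

Final answer: 0.5237 mm


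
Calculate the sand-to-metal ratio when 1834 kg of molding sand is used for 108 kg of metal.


Formula: Sand-to-Metal Ratio = W_sand / W_metal
Ratio = 1834 kg / 108 kg = 16.9815

16.9815


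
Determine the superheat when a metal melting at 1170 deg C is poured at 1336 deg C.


Formula: Superheat = T_pour - T_melt
Superheat = 1336 - 1170 = 166 deg C

Answer: 166 deg C


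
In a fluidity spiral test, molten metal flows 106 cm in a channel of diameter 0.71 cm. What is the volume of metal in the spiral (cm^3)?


Formula: V = pi * (d/2)^2 * L  (cylinder volume)
Radius = 0.71/2 = 0.355 cm
V = pi * 0.355^2 * 106 = 41.9674 cm^3


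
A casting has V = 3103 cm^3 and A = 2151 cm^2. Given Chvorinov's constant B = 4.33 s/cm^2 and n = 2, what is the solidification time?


Formula: t_s = B * (V/A)^n  (Chvorinov's rule, n=2)
Modulus M = V/A = 3103/2151 = 1.442585 cm
M^2 = 1.442585^2 = 2.081051 cm^2
t_s = 4.33 * 2.081051 = 9.0110 s

Final answer: 9.0110 s


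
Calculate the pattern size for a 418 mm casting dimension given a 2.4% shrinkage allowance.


Formula: L_pattern = L_casting * (1 + shrinkage_rate/100)
Shrinkage factor = 1 + 2.4/100 = 1.024
L_pattern = 418 mm * 1.024 = 428.0320 mm

428.0320 mm


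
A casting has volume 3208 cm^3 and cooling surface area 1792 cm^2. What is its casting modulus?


Formula: Casting Modulus M = V / A
M = 3208 cm^3 / 1792 cm^2 = 1.7902 cm

Answer: 1.7902 cm


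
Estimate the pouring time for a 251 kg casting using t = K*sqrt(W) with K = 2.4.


Formula: t = K * sqrt(W)
sqrt(W) = sqrt(251) = 15.84298
t = 2.4 * 15.84298 = 38.0232 s

Answer: 38.0232 s


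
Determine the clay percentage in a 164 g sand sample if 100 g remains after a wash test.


Formula: Clay% = (W_total - W_washed) / W_total * 100
Clay mass = 164 - 100 = 64 g
Clay% = 64 / 164 * 100 = 39.0244%

Answer: 39.0244%


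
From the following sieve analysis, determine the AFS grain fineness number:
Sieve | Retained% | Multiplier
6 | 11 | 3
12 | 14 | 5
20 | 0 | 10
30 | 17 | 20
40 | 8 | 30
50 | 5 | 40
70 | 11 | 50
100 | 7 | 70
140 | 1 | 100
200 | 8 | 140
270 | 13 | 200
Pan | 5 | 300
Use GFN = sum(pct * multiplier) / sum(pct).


Formula: GFN = sum(pct * multiplier) / sum(pct)
sum(pct * multiplier) = 7243
sum(pct) = 100
GFN = 7243 / 100 = 72.43


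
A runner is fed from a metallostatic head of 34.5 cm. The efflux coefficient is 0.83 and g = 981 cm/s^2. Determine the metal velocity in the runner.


Formula: v = Cd * sqrt(2 * g * h)  (Torricelli with discharge coefficient)
2*g*h = 2 * 981 * 34.5 = 67689.0 cm^2/s^2
sqrt(67689.0) = 260.17110 cm/s
v = 0.83 * 260.17110 = 215.9420 cm/s

Final answer: 215.9420 cm/s


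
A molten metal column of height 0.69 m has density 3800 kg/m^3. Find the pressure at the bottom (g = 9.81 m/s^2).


Formula: P = rho * g * h
rho * g = 3800 * 9.81 = 37278.0 N/m^3
P = 37278.0 * 0.69 = 25721.8200 Pa

Final answer: 25721.8200 Pa


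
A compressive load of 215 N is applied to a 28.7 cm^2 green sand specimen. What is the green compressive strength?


Formula: Compressive Strength = Force / Area
Strength = 215 N / 28.7 cm^2 = 7.4913 N/cm^2

7.4913 N/cm^2


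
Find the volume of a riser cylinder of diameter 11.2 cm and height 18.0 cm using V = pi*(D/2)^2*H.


Formula: V = pi * (D/2)^2 * H  (cylinder volume)
Radius = D/2 = 11.2/2 = 5.6 cm
V = pi * 5.6^2 * 18.0 = 1773.3662 cm^3


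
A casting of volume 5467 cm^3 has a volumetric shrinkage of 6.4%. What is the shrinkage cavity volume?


Formula: V_shrink = V_casting * shrinkage_pct / 100
V_shrink = 5467 cm^3 * 6.4 / 100 = 349.8880 cm^3

349.8880 cm^3


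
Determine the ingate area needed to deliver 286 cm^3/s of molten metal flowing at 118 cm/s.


Formula: A_ingate = Q / v  (continuity equation)
A = 286 cm^3/s / 118 cm/s = 2.4237 cm^2

2.4237 cm^2


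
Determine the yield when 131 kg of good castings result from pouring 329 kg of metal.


Formula: Casting Yield = (W_good / W_total) * 100
Yield = (131 kg / 329 kg) * 100 = 39.8176%


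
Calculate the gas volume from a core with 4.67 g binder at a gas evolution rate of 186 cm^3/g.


Formula: V_gas = W_binder * gas_evolution_rate
V = 4.67 g * 186 cm^3/g = 868.6200 cm^3


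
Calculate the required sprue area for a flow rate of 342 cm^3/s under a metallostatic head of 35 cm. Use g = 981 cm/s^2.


Formula: v = sqrt(2*g*h), A = Q/v
Velocity: v = sqrt(2 * 981 * 35) = sqrt(68670) = 262.0496 cm/s
Sprue area: A = Q / v = 342 / 262.0496 = 1.3051 cm^2


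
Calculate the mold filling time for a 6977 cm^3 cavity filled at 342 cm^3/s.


Formula: t_fill = V_mold / Q_flow
t = 6977 cm^3 / 342 cm^3/s = 20.4006 s

Answer: 20.4006 s


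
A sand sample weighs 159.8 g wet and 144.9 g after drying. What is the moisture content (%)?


Formula: MC = (W_wet - W_dry) / W_wet * 100
Water mass = 159.8 - 144.9 = 14.9 g
MC = 14.9 / 159.8 * 100 = 9.3242%

Answer: 9.3242%


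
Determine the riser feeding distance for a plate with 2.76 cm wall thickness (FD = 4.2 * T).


Formula: FD = 4.2 * T  (riser feeding-distance rule)
FD = 4.2 * 2.76 cm = 11.5920 cm


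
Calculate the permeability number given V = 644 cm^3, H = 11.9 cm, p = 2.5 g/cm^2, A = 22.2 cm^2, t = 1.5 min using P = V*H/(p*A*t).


Formula: Permeability Number P = (V * H) / (p * A * t)
Numerator: V * H = 644 * 11.9 = 7663.6
Denominator: p * A * t = 2.5 * 22.2 * 1.5 = 83.25
P = 7663.6 / 83.25 = 92.0553

92.0553


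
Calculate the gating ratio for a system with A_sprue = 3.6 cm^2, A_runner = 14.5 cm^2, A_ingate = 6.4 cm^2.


Sprue:Runner:Ingate = 1 : 14.5/3.6 : 6.4/3.6 = 1:4.03:1.78

Final answer: 1:4.03:1.78


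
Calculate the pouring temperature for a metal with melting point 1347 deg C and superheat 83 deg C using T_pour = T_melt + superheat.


Formula: T_pour = T_melt + Superheat
T_pour = 1347 + 83 = 1430 deg C

Final answer: 1430 deg C


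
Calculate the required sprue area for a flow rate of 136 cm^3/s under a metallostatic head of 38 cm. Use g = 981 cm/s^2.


Formula: v = sqrt(2*g*h), A = Q/v
Velocity: v = sqrt(2 * 981 * 38) = sqrt(74556) = 273.0494 cm/s
Sprue area: A = Q / v = 136 / 273.0494 = 0.4981 cm^2


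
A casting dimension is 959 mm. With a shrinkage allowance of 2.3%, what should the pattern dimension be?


Formula: L_pattern = L_casting * (1 + shrinkage_rate/100)
Shrinkage factor = 1 + 2.3/100 = 1.023
L_pattern = 959 mm * 1.023 = 981.0570 mm

Answer: 981.0570 mm


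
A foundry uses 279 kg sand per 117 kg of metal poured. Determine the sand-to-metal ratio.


Formula: Sand-to-Metal Ratio = W_sand / W_metal
Ratio = 279 kg / 117 kg = 2.3846

Answer: 2.3846


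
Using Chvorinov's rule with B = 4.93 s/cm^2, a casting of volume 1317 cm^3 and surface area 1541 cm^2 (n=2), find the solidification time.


Formula: t_s = B * (V/A)^n  (Chvorinov's rule, n=2)
Modulus M = V/A = 1317/1541 = 0.854640 cm
M^2 = 0.854640^2 = 0.730410 cm^2
t_s = 4.93 * 0.730410 = 3.6009 s

Answer: 3.6009 s


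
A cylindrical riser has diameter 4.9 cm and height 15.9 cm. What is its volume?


Formula: V = pi * (D/2)^2 * H  (cylinder volume)
Radius = D/2 = 4.9/2 = 2.45 cm
V = pi * 2.45^2 * 15.9 = 299.8328 cm^3

Final answer: 299.8328 cm^3


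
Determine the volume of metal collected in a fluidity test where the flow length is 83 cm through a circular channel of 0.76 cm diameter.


Formula: V = pi * (d/2)^2 * L  (cylinder volume)
Radius = 0.76/2 = 0.38 cm
V = pi * 0.38^2 * 83 = 37.6526 cm^3

Answer: 37.6526 cm^3


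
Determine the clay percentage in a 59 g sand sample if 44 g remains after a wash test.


Formula: Clay% = (W_total - W_washed) / W_total * 100
Clay mass = 59 - 44 = 15 g
Clay% = 15 / 59 * 100 = 25.4237%

Answer: 25.4237%


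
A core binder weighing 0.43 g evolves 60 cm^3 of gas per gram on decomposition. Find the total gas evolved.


Formula: V_gas = W_binder * gas_evolution_rate
V = 0.43 g * 60 cm^3/g = 25.8000 cm^3


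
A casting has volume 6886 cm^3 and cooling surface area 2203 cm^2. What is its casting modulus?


Formula: Casting Modulus M = V / A
M = 6886 cm^3 / 2203 cm^2 = 3.1257 cm
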